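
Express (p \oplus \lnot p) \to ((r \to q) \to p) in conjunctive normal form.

(p \lor r) \land (p \lor \lnot q)

(p \oplus \lnot p) \to ((r \to q) \to p)
⇔ \lnot (p \oplus \lnot p) \lor ((r \to q) \to p)   [eliminate \to]
⇔ \lnot ((p \lor \lnot p) \land \lnot (p \land \lnot p)) \lor ((r \to q) \to p)   [expand \oplus]
⇔ \lnot ((p \lor \lnot p) \land \lnot (p \land \lnot p)) \lor \lnot (r \to q) \lor p   [eliminate \to]
⇔ \lnot ((p \lor \lnot p) \land \lnot (p \land \lnot p)) \lor \lnot (\lnot r \lor q) \lor p   [eliminate \to]
⇔ \lnot (p \lor \lnot p) \lor \lnot \lnot (p \land \lnot p) \lor \lnot (\lnot r \lor q) \lor p   [De Morgan]
⇔ (\lnot p \land \lnot \lnot p) \lor \lnot \lnot (p \land \lnot p) \lor \lnot (\lnot r \lor q) \lor p   [De Morgan]
⇔ (\lnot p \land p) \lor \lnot \lnot (p \land \lnot p) \lor \lnot (\lnot r \lor q) \lor p   [double negation]
⇔ (\lnot p \land p) \lor (p \land \lnot p) \lor \lnot (\lnot r \lor q) \lor p   [double negation]
⇔ (\lnot p \land p) \lor (p \land \lnot p) \lor (\lnot \lnot r \land \lnot q) \lor p   [De Morgan]
⇔ (\lnot p \land p) \lor (p \land \lnot p) \lor (r \land \lnot q) \lor p   [double negation]
⇔ (\lnot p \lor p \lor r \lor p) \land (\lnot p \lor p \lor \lnot q \lor p) \land (\lnot p \lor \lnot p \lor r \lor p) \land (\lnot p \lor \lnot p \lor \lnot q \lor p) \land (p \lor p \lor r \lor p) \land (p \lor p \lor \lnot q \lor p) \land (p \lor \lnot p \lor r \lor p) \land (p \lor \lnot p \lor \lnot q \lor p)   [distribute \lor over \land]
⇔ (p \lor r) \land (p \lor \lnot q)   [simplify]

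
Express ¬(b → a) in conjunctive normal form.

¬(b → a)
≡ ¬(¬b ∨ a)   — eliminate →
≡ ¬¬b ∧ ¬a   — De Morgan
≡ b ∧ ¬a   — double negation

b ∧ ¬a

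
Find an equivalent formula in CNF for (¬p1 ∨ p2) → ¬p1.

¬p2 ∨ ¬p1

(¬p1 ∨ p2) → ¬p1
≡ ¬(¬p1 ∨ p2) ∨ ¬p1   — eliminate →
≡ (¬¬p1 ∧ ¬p2) ∨ ¬p1   — De Morgan
≡ (p1 ∧ ¬p2) ∨ ¬p1   — double negation
≡ (p1 ∨ ¬p1) ∧ (¬p2 ∨ ¬p1)   — distribute ∨ over ∧
≡ ¬p2 ∨ ¬p1   — simplify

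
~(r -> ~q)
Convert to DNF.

~(r -> ~q)
⇔ ~(~r | ~q)   [eliminate ->]
⇔ ~~r & ~~q   [De Morgan]
⇔ r & ~~q   [double negation]
⇔ r & q   [double negation]

r & q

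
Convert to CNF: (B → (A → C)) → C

(B → (A → C)) → C
≡ ¬(B → (A → C)) ∨ C   — eliminate →
≡ ¬(¬B ∨ (A → C)) ∨ C   — eliminate →
≡ ¬(¬B ∨ ¬A ∨ C) ∨ C   — eliminate →
≡ (¬¬B ∧ ¬¬A ∧ ¬C) ∨ C   — De Morgan
≡ (B ∧ ¬¬A ∧ ¬C) ∨ C   — double negation
≡ (B ∧ A ∧ ¬C) ∨ C   — double negation
≡ (B ∨ C) ∧ (A ∨ C) ∧ (¬C ∨ C)   — distribute ∨ over ∧
≡ (B ∨ C) ∧ (A ∨ C)   — simplify

(B ∨ C) ∧ (A ∨ C)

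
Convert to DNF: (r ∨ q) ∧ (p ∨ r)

r ∨ (q ∧ p)

(r ∨ q) ∧ (p ∨ r)
= (r ∧ p) ∨ (r ∧ r) ∨ (q ∧ p) ∨ (q ∧ r)
= r ∨ (q ∧ p)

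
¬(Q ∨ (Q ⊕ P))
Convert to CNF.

¬Q ∧ (¬P ∨ Q)

¬(Q ∨ (Q ⊕ P))
≡ ¬(Q ∨ ((Q ∨ P) ∧ ¬(Q ∧ P)))   [expand ⊕]
≡ ¬Q ∧ ¬((Q ∨ P) ∧ ¬(Q ∧ P))   [De Morgan]
≡ ¬Q ∧ (¬(Q ∨ P) ∨ ¬¬(Q ∧ P))   [De Morgan]
≡ ¬Q ∧ ((¬Q ∧ ¬P) ∨ ¬¬(Q ∧ P))   [De Morgan]
≡ ¬Q ∧ ((¬Q ∧ ¬P) ∨ (Q ∧ P))   [double negation]
≡ ¬Q ∧ (¬Q ∨ Q) ∧ (¬Q ∨ P) ∧ (¬P ∨ Q) ∧ (¬P ∨ P)   [distribute ∨ over ∧]
≡ ¬Q ∧ (¬P ∨ Q)   [simplify]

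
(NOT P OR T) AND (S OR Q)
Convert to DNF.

(NOT P OR T) AND (S OR Q)
= (NOT P AND S) OR (NOT P AND Q) OR (T AND S) OR (T AND Q)

(NOT P AND S) OR (NOT P AND Q) OR (T AND S) OR (T AND Q)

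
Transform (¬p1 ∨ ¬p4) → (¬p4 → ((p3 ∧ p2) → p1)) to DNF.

p4 ∨ ¬p3 ∨ ¬p2 ∨ p1

(¬p1 ∨ ¬p4) → (¬p4 → ((p3 ∧ p2) → p1))
⇔ ¬(¬p1 ∨ ¬p4) ∨ (¬p4 → ((p3 ∧ p2) → p1))
⇔ ¬(¬p1 ∨ ¬p4) ∨ ¬¬p4 ∨ ((p3 ∧ p2) → p1)
⇔ ¬(¬p1 ∨ ¬p4) ∨ ¬¬p4 ∨ ¬(p3 ∧ p2) ∨ p1
⇔ (¬¬p1 ∧ ¬¬p4) ∨ ¬¬p4 ∨ ¬(p3 ∧ p2) ∨ p1
⇔ (p1 ∧ ¬¬p4) ∨ ¬¬p4 ∨ ¬(p3 ∧ p2) ∨ p1
⇔ (p1 ∧ p4) ∨ ¬¬p4 ∨ ¬(p3 ∧ p2) ∨ p1
⇔ (p1 ∧ p4) ∨ p4 ∨ ¬(p3 ∧ p2) ∨ p1
⇔ (p1 ∧ p4) ∨ p4 ∨ ¬p3 ∨ ¬p2 ∨ p1
⇔ p4 ∨ ¬p3 ∨ ¬p2 ∨ p1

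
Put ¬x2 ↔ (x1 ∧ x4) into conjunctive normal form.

¬x2 ↔ (x1 ∧ x4)
≡ (¬x2 → (x1 ∧ x4)) ∧ ((x1 ∧ x4) → ¬x2)   (eliminate ↔)
≡ (¬¬x2 ∨ (x1 ∧ x4)) ∧ ((x1 ∧ x4) → ¬x2)   (eliminate →)
≡ (¬¬x2 ∨ (x1 ∧ x4)) ∧ (¬(x1 ∧ x4) ∨ ¬x2)   (eliminate →)
≡ (x2 ∨ (x1 ∧ x4)) ∧ (¬(x1 ∧ x4) ∨ ¬x2)   (double negation)
≡ (x2 ∨ (x1 ∧ x4)) ∧ (¬x1 ∨ ¬x4 ∨ ¬x2)   (De Morgan)
≡ (x2 ∨ x1) ∧ (x2 ∨ x4) ∧ (¬x1 ∨ ¬x4 ∨ ¬x2)   (distribute ∨ over ∧)

(x2 ∨ x1) ∧ (x2 ∨ x4) ∧ (¬x1 ∨ ¬x4 ∨ ¬x2)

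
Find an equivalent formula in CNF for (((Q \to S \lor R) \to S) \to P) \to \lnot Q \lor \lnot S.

(((Q \to S \lor R) \to S) \to P) \to \lnot Q \lor \lnot S
≡ \lnot (((Q \to S \lor R) \to S) \to P) \lor \lnot Q \lor \lnot S   [eliminate \to]
≡ \lnot (\lnot ((Q \to S \lor R) \to S) \lor P) \lor \lnot Q \lor \lnot S   [eliminate \to]
≡ \lnot (\lnot (\lnot (Q \to S \lor R) \lor S) \lor P) \lor \lnot Q \lor \lnot S   [eliminate \to]
≡ \lnot (\lnot (\lnot (\lnot Q \lor S \lor R) \lor S) \lor P) \lor \lnot Q \lor \lnot S   [eliminate \to]
≡ \lnot \lnot (\lnot (\lnot Q \lor S \lor R) \lor S) \land \lnot P \lor \lnot Q \lor \lnot S   [De Morgan]
≡ (\lnot (\lnot Q \lor S \lor R) \lor S) \land \lnot P \lor \lnot Q \lor \lnot S   [double negation]
≡ (\lnot \lnot Q \land \lnot S \land \lnot R \lor S) \land \lnot P \lor \lnot Q \lor \lnot S   [De Morgan]
≡ (Q \land \lnot S \land \lnot R \lor S) \land \lnot P \lor \lnot Q \lor \lnot S   [double negation]
≡ (Q \lor S \lor \lnot Q \lor \lnot S) \land (\lnot S \lor S \lor \lnot Q \lor \lnot S) \land (\lnot R \lor S \lor \lnot Q \lor \lnot S) \land (\lnot P \lor \lnot Q \lor \lnot S)   [distribute \lor over \land]
≡ \lnot P \lor \lnot Q \lor \lnot S   [simplify]

\lnot P \lor \lnot Q \lor \lnot S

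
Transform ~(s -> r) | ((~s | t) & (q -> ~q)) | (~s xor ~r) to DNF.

~(s -> r) | ((~s | t) & (q -> ~q)) | (~s xor ~r)
= ~(~s | r) | ((~s | t) & (q -> ~q)) | (~s xor ~r)   — eliminate ->
= ~(~s | r) | ((~s | t) & (~q | ~q)) | (~s xor ~r)   — eliminate ->
= ~(~s | r) | ((~s | t) & (~q | ~q)) | (~s & ~~r) | (~~s & ~r)   — expand xor
= (~~s & ~r) | ((~s | t) & (~q | ~q)) | (~s & ~~r) | (~~s & ~r)   — De Morgan
= (s & ~r) | ((~s | t) & (~q | ~q)) | (~s & ~~r) | (~~s & ~r)   — double negation
= (s & ~r) | ((~s | t) & (~q | ~q)) | (~s & r) | (~~s & ~r)   — double negation
= (s & ~r) | ((~s | t) & (~q | ~q)) | (~s & r) | (s & ~r)   — double negation
= (s & ~r) | (~s & ~q) | (~s & ~q) | (t & ~q) | (t & ~q) | (~s & r) | (s & ~r)   — distribute & over |
= (s & ~r) | (~s & ~q) | (t & ~q) | (~s & r)   — simplify

(s & ~r) | (~s & ~q) | (t & ~q) | (~s & r)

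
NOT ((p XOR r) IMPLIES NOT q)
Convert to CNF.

(p OR r) AND (NOT p OR NOT r) AND q

NOT ((p XOR r) IMPLIES NOT q)
≡ NOT (NOT (p XOR r) OR NOT q)   — eliminate IMPLIES
≡ NOT (NOT ((p OR r) AND NOT (p AND r)) OR NOT q)   — expand XOR
≡ NOT NOT ((p OR r) AND NOT (p AND r)) AND NOT NOT q   — De Morgan
≡ (p OR r) AND NOT (p AND r) AND NOT NOT q   — double negation
≡ (p OR r) AND (NOT p OR NOT r) AND NOT NOT q   — De Morgan
≡ (p OR r) AND (NOT p OR NOT r) AND q   — double negation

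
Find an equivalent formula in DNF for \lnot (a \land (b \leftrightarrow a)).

\lnot a \lor (a \land \lnot b)

\lnot (a \land (b \leftrightarrow a))
≡ \lnot (a \land (b \to a) \land (a \to b))
≡ \lnot (a \land (\lnot b \lor a) \land (a \to b))
≡ \lnot (a \land (\lnot b \lor a) \land (\lnot a \lor b))
≡ \lnot a \lor \lnot (\lnot b \lor a) \lor \lnot (\lnot a \lor b)
≡ \lnot a \lor (\lnot \lnot b \land \lnot a) \lor \lnot (\lnot a \lor b)
≡ \lnot a \lor (b \land \lnot a) \lor \lnot (\lnot a \lor b)
≡ \lnot a \lor (b \land \lnot a) \lor (\lnot \lnot a \land \lnot b)
≡ \lnot a \lor (b \land \lnot a) \lor (a \land \lnot b)
≡ \lnot a \lor (a \land \lnot b)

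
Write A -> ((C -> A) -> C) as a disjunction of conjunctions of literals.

~A | C

A -> ((C -> A) -> C)
= ~A | ((C -> A) -> C)   — eliminate ->
= ~A | ~(C -> A) | C   — eliminate ->
= ~A | ~(~C | A) | C   — eliminate ->
= ~A | (~~C & ~A) | C   — De Morgan
= ~A | (C & ~A) | C   — double negation
= ~A | C   — simplify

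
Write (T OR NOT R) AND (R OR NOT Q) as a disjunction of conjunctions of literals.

(T AND R) OR (T AND NOT Q) OR (NOT R AND NOT Q)

(T OR NOT R) AND (R OR NOT Q)
≡ (T AND R) OR (T AND NOT Q) OR (NOT R AND R) OR (NOT R AND NOT Q)   [distribute AND over OR]
≡ (T AND R) OR (T AND NOT Q) OR (NOT R AND NOT Q)   [simplify]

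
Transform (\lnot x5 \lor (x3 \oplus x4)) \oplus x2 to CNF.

(\lnot x5 \lor (x3 \oplus x4)) \oplus x2
≡ (\lnot x5 \lor (x3 \oplus x4) \lor x2) \land \lnot ((\lnot x5 \lor (x3 \oplus x4)) \land x2)   [expand \oplus]
≡ (\lnot x5 \lor ((x3 \lor x4) \land \lnot (x3 \land x4)) \lor x2) \land \lnot ((\lnot x5 \lor (x3 \oplus x4)) \land x2)   [expand \oplus]
≡ (\lnot x5 \lor ((x3 \lor x4) \land \lnot (x3 \land x4)) \lor x2) \land \lnot ((\lnot x5 \lor ((x3 \lor x4) \land \lnot (x3 \land x4))) \land x2)   [expand \oplus]
≡ (\lnot x5 \lor ((x3 \lor x4) \land (\lnot x3 \lor \lnot x4)) \lor x2) \land \lnot ((\lnot x5 \lor ((x3 \lor x4) \land \lnot (x3 \land x4))) \land x2)   [De Morgan]
≡ (\lnot x5 \lor ((x3 \lor x4) \land (\lnot x3 \lor \lnot x4)) \lor x2) \land (\lnot (\lnot x5 \lor ((x3 \lor x4) \land \lnot (x3 \land x4))) \lor \lnot x2)   [De Morgan]
≡ (\lnot x5 \lor ((x3 \lor x4) \land (\lnot x3 \lor \lnot x4)) \lor x2) \land ((\lnot \lnot x5 \land \lnot ((x3 \lor x4) \land \lnot (x3 \land x4))) \lor \lnot x2)   [De Morgan]
≡ (\lnot x5 \lor ((x3 \lor x4) \land (\lnot x3 \lor \lnot x4)) \lor x2) \land ((x5 \land \lnot ((x3 \lor x4) \land \lnot (x3 \land x4))) \lor \lnot x2)   [double negation]
≡ (\lnot x5 \lor ((x3 \lor x4) \land (\lnot x3 \lor \lnot x4)) \lor x2) \land ((x5 \land (\lnot (x3 \lor x4) \lor \lnot \lnot (x3 \land x4))) \lor \lnot x2)   [De Morgan]
≡ (\lnot x5 \lor ((x3 \lor x4) \land (\lnot x3 \lor \lnot x4)) \lor x2) \land ((x5 \land ((\lnot x3 \land \lnot x4) \lor \lnot \lnot (x3 \land x4))) \lor \lnot x2)   [De Morgan]
≡ (\lnot x5 \lor ((x3 \lor x4) \land (\lnot x3 \lor \lnot x4)) \lor x2) \land ((x5 \land ((\lnot x3 \land \lnot x4) \lor (x3 \land x4))) \lor \lnot x2)   [double negation]
≡ (\lnot x5 \lor x3 \lor x4 \lor x2) \land (\lnot x5 \lor \lnot x3 \lor \lnot x4 \lor x2) \land (x5 \lor \lnot x2) \land (\lnot x3 \lor x3 \lor \lnot x2) \land (\lnot x3 \lor x4 \lor \lnot x2) \land (\lnot x4 \lor x3 \lor \lnot x2) \land (\lnot x4 \lor x4 \lor \lnot x2)   [distribute \lor over \land]
≡ (\lnot x5 \lor x3 \lor x4 \lor x2) \land (\lnot x5 \lor \lnot x3 \lor \lnot x4 \lor x2) \land (x5 \lor \lnot x2) \land (\lnot x3 \lor x4 \lor \lnot x2) \land (\lnot x4 \lor x3 \lor \lnot x2)   [simplify]

(\lnot x5 \lor x3 \lor x4 \lor x2) \land (\lnot x5 \lor \lnot x3 \lor \lnot x4 \lor x2) \land (x5 \lor \lnot x2) \land (\lnot x3 \lor x4 \lor \lnot x2) \land (\lnot x4 \lor x3 \lor \lnot x2)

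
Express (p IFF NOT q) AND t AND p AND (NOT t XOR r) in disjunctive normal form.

NOT q AND p AND t AND r

(p IFF NOT q) AND t AND p AND (NOT t XOR r)
= (p IMPLIES NOT q) AND (NOT q IMPLIES p) AND t AND p AND (NOT t XOR r)   [eliminate IFF]
= (NOT p OR NOT q) AND (NOT q IMPLIES p) AND t AND p AND (NOT t XOR r)   [eliminate IMPLIES]
= (NOT p OR NOT q) AND (NOT NOT q OR p) AND t AND p AND (NOT t XOR r)   [eliminate IMPLIES]
= (NOT p OR NOT q) AND (NOT NOT q OR p) AND t AND p AND ((NOT t AND NOT r) OR (NOT NOT t AND r))   [expand XOR]
= (NOT p OR NOT q) AND (q OR p) AND t AND p AND ((NOT t AND NOT r) OR (NOT NOT t AND r))   [double negation]
= (NOT p OR NOT q) AND (q OR p) AND t AND p AND ((NOT t AND NOT r) OR (t AND r))   [double negation]
= (NOT p AND q AND t AND p AND NOT t AND NOT r) OR (NOT p AND q AND t AND p AND t AND r) OR (NOT p AND p AND t AND p AND NOT t AND NOT r) OR (NOT p AND p AND t AND p AND t AND r) OR (NOT q AND q AND t AND p AND NOT t AND NOT r) OR (NOT q AND q AND t AND p AND t AND r) OR (NOT q AND p AND t AND p AND NOT t AND NOT r) OR (NOT q AND p AND t AND p AND t AND r)   [distribute AND over OR]
= NOT q AND p AND t AND r   [simplify]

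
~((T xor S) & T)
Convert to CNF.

~T | S

~((T xor S) & T)
⇔ ~((T | S) & ~(T & S) & T)   [expand xor]
⇔ ~(T | S) | ~~(T & S) | ~T   [De Morgan]
⇔ (~T & ~S) | ~~(T & S) | ~T   [De Morgan]
⇔ (~T & ~S) | (T & S) | ~T   [double negation]
⇔ (~T | T | ~T) & (~T | S | ~T) & (~S | T | ~T) & (~S | S | ~T)   [distribute | over &]
⇔ ~T | S   [simplify]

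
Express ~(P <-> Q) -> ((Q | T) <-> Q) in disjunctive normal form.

(~P & ~Q) | (~Q & ~T) | Q

~(P <-> Q) -> ((Q | T) <-> Q)
≡ ~~(P <-> Q) | ((Q | T) <-> Q)
≡ ~~((P -> Q) & (Q -> P)) | ((Q | T) <-> Q)
≡ ~~((~P | Q) & (Q -> P)) | ((Q | T) <-> Q)
≡ ~~((~P | Q) & (~Q | P)) | ((Q | T) <-> Q)
≡ ~~((~P | Q) & (~Q | P)) | (((Q | T) -> Q) & (Q -> (Q | T)))
≡ ~~((~P | Q) & (~Q | P)) | ((~(Q | T) | Q) & (Q -> (Q | T)))
≡ ~~((~P | Q) & (~Q | P)) | ((~(Q | T) | Q) & (~Q | Q | T))
≡ ((~P | Q) & (~Q | P)) | ((~(Q | T) | Q) & (~Q | Q | T))
≡ ((~P | Q) & (~Q | P)) | (((~Q & ~T) | Q) & (~Q | Q | T))
≡ (~P & ~Q) | (~P & P) | (Q & ~Q) | (Q & P) | (~Q & ~T & ~Q) | (~Q & ~T & Q) | (~Q & ~T & T) | (Q & ~Q) | (Q & Q) | (Q & T)
≡ (~P & ~Q) | (~Q & ~T) | Q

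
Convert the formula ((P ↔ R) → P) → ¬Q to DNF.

((P ↔ R) → P) → ¬Q
⇔ ¬((P ↔ R) → P) ∨ ¬Q
⇔ ¬(¬(P ↔ R) ∨ P) ∨ ¬Q
⇔ ¬(¬((P → R) ∧ (R → P)) ∨ P) ∨ ¬Q
⇔ ¬(¬((¬P ∨ R) ∧ (R → P)) ∨ P) ∨ ¬Q
⇔ ¬(¬((¬P ∨ R) ∧ (¬R ∨ P)) ∨ P) ∨ ¬Q
⇔ (¬¬((¬P ∨ R) ∧ (¬R ∨ P)) ∧ ¬P) ∨ ¬Q
⇔ ((¬P ∨ R) ∧ (¬R ∨ P) ∧ ¬P) ∨ ¬Q
⇔ (¬P ∧ ¬R ∧ ¬P) ∨ (¬P ∧ P ∧ ¬P) ∨ (R ∧ ¬R ∧ ¬P) ∨ (R ∧ P ∧ ¬P) ∨ ¬Q
⇔ (¬P ∧ ¬R) ∨ ¬Q

(¬P ∧ ¬R) ∨ ¬Q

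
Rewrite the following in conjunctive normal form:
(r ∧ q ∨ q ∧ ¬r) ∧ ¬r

q ∧ ¬r

(r ∧ q ∨ q ∧ ¬r) ∧ ¬r
≡ (r ∨ q) ∧ (r ∨ ¬r) ∧ (q ∨ q) ∧ (q ∨ ¬r) ∧ ¬r   — distribute ∨ over ∧
≡ q ∧ ¬r   — simplify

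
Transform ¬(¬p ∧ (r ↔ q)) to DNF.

p ∨ (r ∧ ¬q) ∨ (q ∧ ¬r)

¬(¬p ∧ (r ↔ q))
⇔ ¬(¬p ∧ (r → q) ∧ (q → r))   (eliminate ↔)
⇔ ¬(¬p ∧ (¬r ∨ q) ∧ (q → r))   (eliminate →)
⇔ ¬(¬p ∧ (¬r ∨ q) ∧ (¬q ∨ r))   (eliminate →)
⇔ ¬¬p ∨ ¬(¬r ∨ q) ∨ ¬(¬q ∨ r)   (De Morgan)
⇔ p ∨ ¬(¬r ∨ q) ∨ ¬(¬q ∨ r)   (double negation)
⇔ p ∨ (¬¬r ∧ ¬q) ∨ ¬(¬q ∨ r)   (De Morgan)
⇔ p ∨ (r ∧ ¬q) ∨ ¬(¬q ∨ r)   (double negation)
⇔ p ∨ (r ∧ ¬q) ∨ (¬¬q ∧ ¬r)   (De Morgan)
⇔ p ∨ (r ∧ ¬q) ∨ (q ∧ ¬r)   (double negation)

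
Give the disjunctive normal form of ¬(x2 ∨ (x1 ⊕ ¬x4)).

¬(x2 ∨ (x1 ⊕ ¬x4))
⇔ ¬(x2 ∨ (x1 ∧ ¬¬x4) ∨ (¬x1 ∧ ¬x4))   [expand ⊕]
⇔ ¬x2 ∧ ¬(x1 ∧ ¬¬x4) ∧ ¬(¬x1 ∧ ¬x4)   [De Morgan]
⇔ ¬x2 ∧ (¬x1 ∨ ¬¬¬x4) ∧ ¬(¬x1 ∧ ¬x4)   [De Morgan]
⇔ ¬x2 ∧ (¬x1 ∨ ¬x4) ∧ ¬(¬x1 ∧ ¬x4)   [double negation]
⇔ ¬x2 ∧ (¬x1 ∨ ¬x4) ∧ (¬¬x1 ∨ ¬¬x4)   [De Morgan]
⇔ ¬x2 ∧ (¬x1 ∨ ¬x4) ∧ (x1 ∨ ¬¬x4)   [double negation]
⇔ ¬x2 ∧ (¬x1 ∨ ¬x4) ∧ (x1 ∨ x4)   [double negation]
⇔ (¬x2 ∧ ¬x1 ∧ x1) ∨ (¬x2 ∧ ¬x1 ∧ x4) ∨ (¬x2 ∧ ¬x4 ∧ x1) ∨ (¬x2 ∧ ¬x4 ∧ x4)   [distribute ∧ over ∨]
⇔ (¬x2 ∧ ¬x1 ∧ x4) ∨ (¬x2 ∧ ¬x4 ∧ x1)   [simplify]

(¬x2 ∧ ¬x1 ∧ x4) ∨ (¬x2 ∧ ¬x4 ∧ x1)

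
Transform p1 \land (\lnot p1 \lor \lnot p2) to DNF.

p1 \land \lnot p2

p1 \land (\lnot p1 \lor \lnot p2)
≡ (p1 \land \lnot p1) \lor (p1 \land \lnot p2)   — distribute \land over \lor
≡ p1 \land \lnot p2   — simplify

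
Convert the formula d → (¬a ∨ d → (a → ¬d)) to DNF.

¬d ∨ ¬a

d → (¬a ∨ d → (a → ¬d))
≡ ¬d ∨ (¬a ∨ d → (a → ¬d))   [eliminate →]
≡ ¬d ∨ ¬(¬a ∨ d) ∨ (a → ¬d)   [eliminate →]
≡ ¬d ∨ ¬(¬a ∨ d) ∨ ¬a ∨ ¬d   [eliminate →]
≡ ¬d ∨ ¬¬a ∧ ¬d ∨ ¬a ∨ ¬d   [De Morgan]
≡ ¬d ∨ a ∧ ¬d ∨ ¬a ∨ ¬d   [double negation]
≡ ¬d ∨ ¬a   [simplify]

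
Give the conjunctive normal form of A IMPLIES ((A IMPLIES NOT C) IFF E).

(NOT A OR C OR E) AND (NOT A OR NOT E OR NOT C)

A IMPLIES ((A IMPLIES NOT C) IFF E)
= NOT A OR ((A IMPLIES NOT C) IFF E)
= NOT A OR (((A IMPLIES NOT C) IMPLIES E) AND (E IMPLIES (A IMPLIES NOT C)))
= NOT A OR ((NOT (A IMPLIES NOT C) OR E) AND (E IMPLIES (A IMPLIES NOT C)))
= NOT A OR ((NOT (NOT A OR NOT C) OR E) AND (E IMPLIES (A IMPLIES NOT C)))
= NOT A OR ((NOT (NOT A OR NOT C) OR E) AND (NOT E OR (A IMPLIES NOT C)))
= NOT A OR ((NOT (NOT A OR NOT C) OR E) AND (NOT E OR NOT A OR NOT C))
= NOT A OR (((NOT NOT A AND NOT NOT C) OR E) AND (NOT E OR NOT A OR NOT C))
= NOT A OR (((A AND NOT NOT C) OR E) AND (NOT E OR NOT A OR NOT C))
= NOT A OR (((A AND C) OR E) AND (NOT E OR NOT A OR NOT C))
= (NOT A OR A OR E) AND (NOT A OR C OR E) AND (NOT A OR NOT E OR NOT A OR NOT C)
= (NOT A OR C OR E) AND (NOT A OR NOT E OR NOT C)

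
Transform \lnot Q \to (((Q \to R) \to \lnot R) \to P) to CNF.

Q \lor R \lor P

\lnot Q \to (((Q \to R) \to \lnot R) \to P)
≡ \lnot \lnot Q \lor (((Q \to R) \to \lnot R) \to P)   (eliminate \to)
≡ \lnot \lnot Q \lor \lnot ((Q \to R) \to \lnot R) \lor P   (eliminate \to)
≡ \lnot \lnot Q \lor \lnot (\lnot (Q \to R) \lor \lnot R) \lor P   (eliminate \to)
≡ \lnot \lnot Q \lor \lnot (\lnot (\lnot Q \lor R) \lor \lnot R) \lor P   (eliminate \to)
≡ Q \lor \lnot (\lnot (\lnot Q \lor R) \lor \lnot R) \lor P   (double negation)
≡ Q \lor (\lnot \lnot (\lnot Q \lor R) \land \lnot \lnot R) \lor P   (De Morgan)
≡ Q \lor ((\lnot Q \lor R) \land \lnot \lnot R) \lor P   (double negation)
≡ Q \lor ((\lnot Q \lor R) \land R) \lor P   (double negation)
≡ (Q \lor \lnot Q \lor R \lor P) \land (Q \lor R \lor P)   (distribute \lor over \land)
≡ Q \lor R \lor P   (simplify)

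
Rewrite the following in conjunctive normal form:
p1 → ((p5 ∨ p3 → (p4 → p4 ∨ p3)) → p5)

p1 → ((p5 ∨ p3 → (p4 → p4 ∨ p3)) → p5)
≡ ¬p1 ∨ ((p5 ∨ p3 → (p4 → p4 ∨ p3)) → p5)   (eliminate →)
≡ ¬p1 ∨ ¬(p5 ∨ p3 → (p4 → p4 ∨ p3)) ∨ p5   (eliminate →)
≡ ¬p1 ∨ ¬(¬(p5 ∨ p3) ∨ (p4 → p4 ∨ p3)) ∨ p5   (eliminate →)
≡ ¬p1 ∨ ¬(¬(p5 ∨ p3) ∨ ¬p4 ∨ p4 ∨ p3) ∨ p5   (eliminate →)
≡ ¬p1 ∨ ¬¬(p5 ∨ p3) ∧ ¬¬p4 ∧ ¬p4 ∧ ¬p3 ∨ p5   (De Morgan)
≡ ¬p1 ∨ (p5 ∨ p3) ∧ ¬¬p4 ∧ ¬p4 ∧ ¬p3 ∨ p5   (double negation)
≡ ¬p1 ∨ (p5 ∨ p3) ∧ p4 ∧ ¬p4 ∧ ¬p3 ∨ p5   (double negation)
≡ (¬p1 ∨ p5 ∨ p3 ∨ p5) ∧ (¬p1 ∨ p4 ∨ p5) ∧ (¬p1 ∨ ¬p4 ∨ p5) ∧ (¬p1 ∨ ¬p3 ∨ p5)   (distribute ∨ over ∧)
≡ (¬p1 ∨ p5 ∨ p3) ∧ (¬p1 ∨ p4 ∨ p5) ∧ (¬p1 ∨ ¬p4 ∨ p5) ∧ (¬p1 ∨ ¬p3 ∨ p5)   (simplify)

(¬p1 ∨ p5 ∨ p3) ∧ (¬p1 ∨ p4 ∨ p5) ∧ (¬p1 ∨ ¬p4 ∨ p5) ∧ (¬p1 ∨ ¬p3 ∨ p5)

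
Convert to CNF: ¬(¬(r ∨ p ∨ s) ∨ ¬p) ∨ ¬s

¬(¬(r ∨ p ∨ s) ∨ ¬p) ∨ ¬s
= (¬¬(r ∨ p ∨ s) ∧ ¬¬p) ∨ ¬s   (De Morgan)
= ((r ∨ p ∨ s) ∧ ¬¬p) ∨ ¬s   (double negation)
= ((r ∨ p ∨ s) ∧ p) ∨ ¬s   (double negation)
= (r ∨ p ∨ s ∨ ¬s) ∧ (p ∨ ¬s)   (distribute ∨ over ∧)
= p ∨ ¬s   (simplify)

p ∨ ¬s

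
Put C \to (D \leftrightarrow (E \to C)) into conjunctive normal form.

C \to (D \leftrightarrow (E \to C))
≡ \lnot C \lor (D \leftrightarrow (E \to C))   — eliminate \to
≡ \lnot C \lor ((D \to (E \to C)) \land ((E \to C) \to D))   — eliminate \leftrightarrow
≡ \lnot C \lor ((\lnot D \lor (E \to C)) \land ((E \to C) \to D))   — eliminate \to
≡ \lnot C \lor ((\lnot D \lor \lnot E \lor C) \land ((E \to C) \to D))   — eliminate \to
≡ \lnot C \lor ((\lnot D \lor \lnot E \lor C) \land (\lnot (E \to C) \lor D))   — eliminate \to
≡ \lnot C \lor ((\lnot D \lor \lnot E \lor C) \land (\lnot (\lnot E \lor C) \lor D))   — eliminate \to
≡ \lnot C \lor ((\lnot D \lor \lnot E \lor C) \land ((\lnot \lnot E \land \lnot C) \lor D))   — De Morgan
≡ \lnot C \lor ((\lnot D \lor \lnot E \lor C) \land ((E \land \lnot C) \lor D))   — double negation
≡ (\lnot C \lor \lnot D \lor \lnot E \lor C) \land (\lnot C \lor E \lor D) \land (\lnot C \lor \lnot C \lor D)   — distribute \lor over \land
≡ \lnot C \lor D   — simplify

\lnot C \lor D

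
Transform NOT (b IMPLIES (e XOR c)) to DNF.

(b AND NOT e AND NOT c) OR (b AND c AND e)

NOT (b IMPLIES (e XOR c))
⇔ NOT (NOT b OR (e XOR c))   [eliminate IMPLIES]
⇔ NOT (NOT b OR (e AND NOT c) OR (NOT e AND c))   [expand XOR]
⇔ NOT NOT b AND NOT (e AND NOT c) AND NOT (NOT e AND c)   [De Morgan]
⇔ b AND NOT (e AND NOT c) AND NOT (NOT e AND c)   [double negation]
⇔ b AND (NOT e OR NOT NOT c) AND NOT (NOT e AND c)   [De Morgan]
⇔ b AND (NOT e OR c) AND NOT (NOT e AND c)   [double negation]
⇔ b AND (NOT e OR c) AND (NOT NOT e OR NOT c)   [De Morgan]
⇔ b AND (NOT e OR c) AND (e OR NOT c)   [double negation]
⇔ (b AND NOT e AND e) OR (b AND NOT e AND NOT c) OR (b AND c AND e) OR (b AND c AND NOT c)   [distribute AND over OR]
⇔ (b AND NOT e AND NOT c) OR (b AND c AND e)   [simplify]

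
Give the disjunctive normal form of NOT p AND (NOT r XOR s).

(NOT p AND NOT r AND NOT s) OR (NOT p AND r AND s)

NOT p AND (NOT r XOR s)
≡ NOT p AND ((NOT r AND NOT s) OR (NOT NOT r AND s))   [expand XOR]
≡ NOT p AND ((NOT r AND NOT s) OR (r AND s))   [double negation]
≡ (NOT p AND NOT r AND NOT s) OR (NOT p AND r AND s)   [distribute AND over OR]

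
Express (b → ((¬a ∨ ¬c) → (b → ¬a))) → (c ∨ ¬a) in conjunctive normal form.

b ∨ c ∨ ¬a

(b → ((¬a ∨ ¬c) → (b → ¬a))) → (c ∨ ¬a)
⇔ ¬(b → ((¬a ∨ ¬c) → (b → ¬a))) ∨ c ∨ ¬a   — eliminate →
⇔ ¬(¬b ∨ ((¬a ∨ ¬c) → (b → ¬a))) ∨ c ∨ ¬a   — eliminate →
⇔ ¬(¬b ∨ ¬(¬a ∨ ¬c) ∨ (b → ¬a)) ∨ c ∨ ¬a   — eliminate →
⇔ ¬(¬b ∨ ¬(¬a ∨ ¬c) ∨ ¬b ∨ ¬a) ∨ c ∨ ¬a   — eliminate →
⇔ (¬¬b ∧ ¬¬(¬a ∨ ¬c) ∧ ¬¬b ∧ ¬¬a) ∨ c ∨ ¬a   — De Morgan
⇔ (b ∧ ¬¬(¬a ∨ ¬c) ∧ ¬¬b ∧ ¬¬a) ∨ c ∨ ¬a   — double negation
⇔ (b ∧ (¬a ∨ ¬c) ∧ ¬¬b ∧ ¬¬a) ∨ c ∨ ¬a   — double negation
⇔ (b ∧ (¬a ∨ ¬c) ∧ b ∧ ¬¬a) ∨ c ∨ ¬a   — double negation
⇔ (b ∧ (¬a ∨ ¬c) ∧ b ∧ a) ∨ c ∨ ¬a   — double negation
⇔ (b ∨ c ∨ ¬a) ∧ (¬a ∨ ¬c ∨ c ∨ ¬a) ∧ (b ∨ c ∨ ¬a) ∧ (a ∨ c ∨ ¬a)   — distribute ∨ over ∧
⇔ b ∨ c ∨ ¬a   — simplify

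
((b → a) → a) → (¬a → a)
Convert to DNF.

(¬b ∧ ¬a) ∨ a

((b → a) → a) → (¬a → a)
⇔ ¬((b → a) → a) ∨ (¬a → a)   [eliminate →]
⇔ ¬(¬(b → a) ∨ a) ∨ (¬a → a)   [eliminate →]
⇔ ¬(¬(¬b ∨ a) ∨ a) ∨ (¬a → a)   [eliminate →]
⇔ ¬(¬(¬b ∨ a) ∨ a) ∨ ¬¬a ∨ a   [eliminate →]
⇔ (¬¬(¬b ∨ a) ∧ ¬a) ∨ ¬¬a ∨ a   [De Morgan]
⇔ ((¬b ∨ a) ∧ ¬a) ∨ ¬¬a ∨ a   [double negation]
⇔ ((¬b ∨ a) ∧ ¬a) ∨ a ∨ a   [double negation]
⇔ (¬b ∧ ¬a) ∨ (a ∧ ¬a) ∨ a ∨ a   [distribute ∧ over ∨]
⇔ (¬b ∧ ¬a) ∨ a   [simplify]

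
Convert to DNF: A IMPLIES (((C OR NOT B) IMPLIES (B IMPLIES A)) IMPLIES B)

NOT A OR B

A IMPLIES (((C OR NOT B) IMPLIES (B IMPLIES A)) IMPLIES B)
≡ NOT A OR (((C OR NOT B) IMPLIES (B IMPLIES A)) IMPLIES B)   — eliminate IMPLIES
≡ NOT A OR NOT ((C OR NOT B) IMPLIES (B IMPLIES A)) OR B   — eliminate IMPLIES
≡ NOT A OR NOT (NOT (C OR NOT B) OR (B IMPLIES A)) OR B   — eliminate IMPLIES
≡ NOT A OR NOT (NOT (C OR NOT B) OR NOT B OR A) OR B   — eliminate IMPLIES
≡ NOT A OR (NOT NOT (C OR NOT B) AND NOT NOT B AND NOT A) OR B   — De Morgan
≡ NOT A OR ((C OR NOT B) AND NOT NOT B AND NOT A) OR B   — double negation
≡ NOT A OR ((C OR NOT B) AND B AND NOT A) OR B   — double negation
≡ NOT A OR (C AND B AND NOT A) OR (NOT B AND B AND NOT A) OR B   — distribute AND over OR
≡ NOT A OR B   — simplify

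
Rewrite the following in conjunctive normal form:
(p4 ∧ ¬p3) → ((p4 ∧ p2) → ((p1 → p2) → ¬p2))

¬p4 ∨ p3 ∨ ¬p2

(p4 ∧ ¬p3) → ((p4 ∧ p2) → ((p1 → p2) → ¬p2))
= ¬(p4 ∧ ¬p3) ∨ ((p4 ∧ p2) → ((p1 → p2) → ¬p2))   — eliminate →
= ¬(p4 ∧ ¬p3) ∨ ¬(p4 ∧ p2) ∨ ((p1 → p2) → ¬p2)   — eliminate →
= ¬(p4 ∧ ¬p3) ∨ ¬(p4 ∧ p2) ∨ ¬(p1 → p2) ∨ ¬p2   — eliminate →
= ¬(p4 ∧ ¬p3) ∨ ¬(p4 ∧ p2) ∨ ¬(¬p1 ∨ p2) ∨ ¬p2   — eliminate →
= ¬p4 ∨ ¬¬p3 ∨ ¬(p4 ∧ p2) ∨ ¬(¬p1 ∨ p2) ∨ ¬p2   — De Morgan
= ¬p4 ∨ p3 ∨ ¬(p4 ∧ p2) ∨ ¬(¬p1 ∨ p2) ∨ ¬p2   — double negation
= ¬p4 ∨ p3 ∨ ¬p4 ∨ ¬p2 ∨ ¬(¬p1 ∨ p2) ∨ ¬p2   — De Morgan
= ¬p4 ∨ p3 ∨ ¬p4 ∨ ¬p2 ∨ (¬¬p1 ∧ ¬p2) ∨ ¬p2   — De Morgan
= ¬p4 ∨ p3 ∨ ¬p4 ∨ ¬p2 ∨ (p1 ∧ ¬p2) ∨ ¬p2   — double negation
= (¬p4 ∨ p3 ∨ ¬p4 ∨ ¬p2 ∨ p1 ∨ ¬p2) ∧ (¬p4 ∨ p3 ∨ ¬p4 ∨ ¬p2 ∨ ¬p2 ∨ ¬p2)   — distribute ∨ over ∧
= ¬p4 ∨ p3 ∨ ¬p2   — simplify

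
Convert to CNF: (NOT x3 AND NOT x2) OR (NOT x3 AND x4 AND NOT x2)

NOT x3 AND NOT x2

(NOT x3 AND NOT x2) OR (NOT x3 AND x4 AND NOT x2)
≡ (NOT x3 OR NOT x3) AND (NOT x3 OR x4) AND (NOT x3 OR NOT x2) AND (NOT x2 OR NOT x3) AND (NOT x2 OR x4) AND (NOT x2 OR NOT x2)
≡ NOT x3 AND NOT x2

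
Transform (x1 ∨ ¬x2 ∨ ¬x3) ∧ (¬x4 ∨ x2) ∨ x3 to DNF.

(x1 ∨ ¬x2 ∨ ¬x3) ∧ (¬x4 ∨ x2) ∨ x3
⇔ x1 ∧ ¬x4 ∨ x1 ∧ x2 ∨ ¬x2 ∧ ¬x4 ∨ ¬x2 ∧ x2 ∨ ¬x3 ∧ ¬x4 ∨ ¬x3 ∧ x2 ∨ x3   — distribute ∧ over ∨
⇔ x1 ∧ ¬x4 ∨ x1 ∧ x2 ∨ ¬x2 ∧ ¬x4 ∨ ¬x3 ∧ ¬x4 ∨ ¬x3 ∧ x2 ∨ x3   — simplify

x1 ∧ ¬x4 ∨ x1 ∧ x2 ∨ ¬x2 ∧ ¬x4 ∨ ¬x3 ∧ ¬x4 ∨ ¬x3 ∧ x2 ∨ x3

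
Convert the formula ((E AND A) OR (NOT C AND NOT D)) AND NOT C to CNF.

(E OR NOT D) AND (A OR NOT D) AND NOT C

((E AND A) OR (NOT C AND NOT D)) AND NOT C
≡ (E OR NOT C) AND (E OR NOT D) AND (A OR NOT C) AND (A OR NOT D) AND NOT C   — distribute OR over AND
≡ (E OR NOT D) AND (A OR NOT D) AND NOT C   — simplify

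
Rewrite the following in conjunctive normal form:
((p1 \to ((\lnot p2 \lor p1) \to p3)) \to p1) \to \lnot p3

((p1 \to ((\lnot p2 \lor p1) \to p3)) \to p1) \to \lnot p3
⇔ \lnot ((p1 \to ((\lnot p2 \lor p1) \to p3)) \to p1) \lor \lnot p3   (eliminate \to)
⇔ \lnot (\lnot (p1 \to ((\lnot p2 \lor p1) \to p3)) \lor p1) \lor \lnot p3   (eliminate \to)
⇔ \lnot (\lnot (\lnot p1 \lor ((\lnot p2 \lor p1) \to p3)) \lor p1) \lor \lnot p3   (eliminate \to)
⇔ \lnot (\lnot (\lnot p1 \lor \lnot (\lnot p2 \lor p1) \lor p3) \lor p1) \lor \lnot p3   (eliminate \to)
⇔ (\lnot \lnot (\lnot p1 \lor \lnot (\lnot p2 \lor p1) \lor p3) \land \lnot p1) \lor \lnot p3   (De Morgan)
⇔ ((\lnot p1 \lor \lnot (\lnot p2 \lor p1) \lor p3) \land \lnot p1) \lor \lnot p3   (double negation)
⇔ ((\lnot p1 \lor (\lnot \lnot p2 \land \lnot p1) \lor p3) \land \lnot p1) \lor \lnot p3   (De Morgan)
⇔ ((\lnot p1 \lor (p2 \land \lnot p1) \lor p3) \land \lnot p1) \lor \lnot p3   (double negation)
⇔ (\lnot p1 \lor p2 \lor p3 \lor \lnot p3) \land (\lnot p1 \lor \lnot p1 \lor p3 \lor \lnot p3) \land (\lnot p1 \lor \lnot p3)   (distribute \lor over \land)
⇔ \lnot p1 \lor \lnot p3   (simplify)

\lnot p1 \lor \lnot p3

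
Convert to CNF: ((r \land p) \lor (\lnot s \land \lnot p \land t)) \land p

(r \lor \lnot s) \land (r \lor \lnot p) \land (r \lor t) \land p

((r \land p) \lor (\lnot s \land \lnot p \land t)) \land p
≡ (r \lor \lnot s) \land (r \lor \lnot p) \land (r \lor t) \land (p \lor \lnot s) \land (p \lor \lnot p) \land (p \lor t) \land p   [distribute \lor over \land]
≡ (r \lor \lnot s) \land (r \lor \lnot p) \land (r \lor t) \land p   [simplify]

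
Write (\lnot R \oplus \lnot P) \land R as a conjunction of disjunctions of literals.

(\lnot R \lor \lnot P) \land R

(\lnot R \oplus \lnot P) \land R
⇔ (\lnot R \lor \lnot P) \land \lnot (\lnot R \land \lnot P) \land R
⇔ (\lnot R \lor \lnot P) \land (\lnot \lnot R \lor \lnot \lnot P) \land R
⇔ (\lnot R \lor \lnot P) \land (R \lor \lnot \lnot P) \land R
⇔ (\lnot R \lor \lnot P) \land (R \lor P) \land R
⇔ (\lnot R \lor \lnot P) \land R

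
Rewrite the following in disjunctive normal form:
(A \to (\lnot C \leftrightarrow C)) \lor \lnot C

\lnot A \lor \lnot C

(A \to (\lnot C \leftrightarrow C)) \lor \lnot C
≡ \lnot A \lor (\lnot C \leftrightarrow C) \lor \lnot C   [eliminate \to]
≡ \lnot A \lor ((\lnot C \to C) \land (C \to \lnot C)) \lor \lnot C   [eliminate \leftrightarrow]
≡ \lnot A \lor ((\lnot \lnot C \lor C) \land (C \to \lnot C)) \lor \lnot C   [eliminate \to]
≡ \lnot A \lor ((\lnot \lnot C \lor C) \land (\lnot C \lor \lnot C)) \lor \lnot C   [eliminate \to]
≡ \lnot A \lor ((C \lor C) \land (\lnot C \lor \lnot C)) \lor \lnot C   [double negation]
≡ \lnot A \lor (C \land \lnot C) \lor (C \land \lnot C) \lor (C \land \lnot C) \lor (C \land \lnot C) \lor \lnot C   [distribute \land over \lor]
≡ \lnot A \lor \lnot C   [simplify]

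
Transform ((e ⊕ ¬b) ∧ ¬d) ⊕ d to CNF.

(e ∨ ¬b ∨ d) ∧ (¬e ∨ b ∨ d)

((e ⊕ ¬b) ∧ ¬d) ⊕ d
= (((e ⊕ ¬b) ∧ ¬d) ∨ d) ∧ ¬((e ⊕ ¬b) ∧ ¬d ∧ d)   [expand ⊕]
= (((e ∨ ¬b) ∧ ¬(e ∧ ¬b) ∧ ¬d) ∨ d) ∧ ¬((e ⊕ ¬b) ∧ ¬d ∧ d)   [expand ⊕]
= (((e ∨ ¬b) ∧ ¬(e ∧ ¬b) ∧ ¬d) ∨ d) ∧ ¬((e ∨ ¬b) ∧ ¬(e ∧ ¬b) ∧ ¬d ∧ d)   [expand ⊕]
= (((e ∨ ¬b) ∧ (¬e ∨ ¬¬b) ∧ ¬d) ∨ d) ∧ ¬((e ∨ ¬b) ∧ ¬(e ∧ ¬b) ∧ ¬d ∧ d)   [De Morgan]
= (((e ∨ ¬b) ∧ (¬e ∨ b) ∧ ¬d) ∨ d) ∧ ¬((e ∨ ¬b) ∧ ¬(e ∧ ¬b) ∧ ¬d ∧ d)   [double negation]
= (((e ∨ ¬b) ∧ (¬e ∨ b) ∧ ¬d) ∨ d) ∧ (¬(e ∨ ¬b) ∨ ¬¬(e ∧ ¬b) ∨ ¬¬d ∨ ¬d)   [De Morgan]
= (((e ∨ ¬b) ∧ (¬e ∨ b) ∧ ¬d) ∨ d) ∧ ((¬e ∧ ¬¬b) ∨ ¬¬(e ∧ ¬b) ∨ ¬¬d ∨ ¬d)   [De Morgan]
= (((e ∨ ¬b) ∧ (¬e ∨ b) ∧ ¬d) ∨ d) ∧ ((¬e ∧ b) ∨ ¬¬(e ∧ ¬b) ∨ ¬¬d ∨ ¬d)   [double negation]
= (((e ∨ ¬b) ∧ (¬e ∨ b) ∧ ¬d) ∨ d) ∧ ((¬e ∧ b) ∨ (e ∧ ¬b) ∨ ¬¬d ∨ ¬d)   [double negation]
= (((e ∨ ¬b) ∧ (¬e ∨ b) ∧ ¬d) ∨ d) ∧ ((¬e ∧ b) ∨ (e ∧ ¬b) ∨ d ∨ ¬d)   [double negation]
= (e ∨ ¬b ∨ d) ∧ (¬e ∨ b ∨ d) ∧ (¬d ∨ d) ∧ (¬e ∨ e ∨ d ∨ ¬d) ∧ (¬e ∨ ¬b ∨ d ∨ ¬d) ∧ (b ∨ e ∨ d ∨ ¬d) ∧ (b ∨ ¬b ∨ d ∨ ¬d)   [distribute ∨ over ∧]
= (e ∨ ¬b ∨ d) ∧ (¬e ∨ b ∨ d)   [simplify]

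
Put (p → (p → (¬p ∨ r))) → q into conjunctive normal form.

(p → (p → (¬p ∨ r))) → q
≡ ¬(p → (p → (¬p ∨ r))) ∨ q   [eliminate →]
≡ ¬(¬p ∨ (p → (¬p ∨ r))) ∨ q   [eliminate →]
≡ ¬(¬p ∨ ¬p ∨ ¬p ∨ r) ∨ q   [eliminate →]
≡ (¬¬p ∧ ¬¬p ∧ ¬¬p ∧ ¬r) ∨ q   [De Morgan]
≡ (p ∧ ¬¬p ∧ ¬¬p ∧ ¬r) ∨ q   [double negation]
≡ (p ∧ p ∧ ¬¬p ∧ ¬r) ∨ q   [double negation]
≡ (p ∧ p ∧ p ∧ ¬r) ∨ q   [double negation]
≡ (p ∨ q) ∧ (p ∨ q) ∧ (p ∨ q) ∧ (¬r ∨ q)   [distribute ∨ over ∧]
≡ (p ∨ q) ∧ (¬r ∨ q)   [simplify]

(p ∨ q) ∧ (¬r ∨ q)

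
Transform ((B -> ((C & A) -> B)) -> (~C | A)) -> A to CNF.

((B -> ((C & A) -> B)) -> (~C | A)) -> A
≡ ~((B -> ((C & A) -> B)) -> (~C | A)) | A   [eliminate ->]
≡ ~(~(B -> ((C & A) -> B)) | ~C | A) | A   [eliminate ->]
≡ ~(~(~B | ((C & A) -> B)) | ~C | A) | A   [eliminate ->]
≡ ~(~(~B | ~(C & A) | B) | ~C | A) | A   [eliminate ->]
≡ (~~(~B | ~(C & A) | B) & ~~C & ~A) | A   [De Morgan]
≡ ((~B | ~(C & A) | B) & ~~C & ~A) | A   [double negation]
≡ ((~B | ~C | ~A | B) & ~~C & ~A) | A   [De Morgan]
≡ ((~B | ~C | ~A | B) & C & ~A) | A   [double negation]
≡ (~B | ~C | ~A | B | A) & (C | A) & (~A | A)   [distribute | over &]
≡ C | A   [simplify]

C | A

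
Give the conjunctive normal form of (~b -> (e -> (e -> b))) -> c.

(~b -> (e -> (e -> b))) -> c
= ~(~b -> (e -> (e -> b))) | c   (eliminate ->)
= ~(~~b | (e -> (e -> b))) | c   (eliminate ->)
= ~(~~b | ~e | (e -> b)) | c   (eliminate ->)
= ~(~~b | ~e | ~e | b) | c   (eliminate ->)
= (~~~b & ~~e & ~~e & ~b) | c   (De Morgan)
= (~b & ~~e & ~~e & ~b) | c   (double negation)
= (~b & e & ~~e & ~b) | c   (double negation)
= (~b & e & e & ~b) | c   (double negation)
= (~b | c) & (e | c) & (e | c) & (~b | c)   (distribute | over &)
= (~b | c) & (e | c)   (simplify)

(~b | c) & (e | c)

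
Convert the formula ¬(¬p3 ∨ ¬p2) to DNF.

p3 ∧ p2

¬(¬p3 ∨ ¬p2)
= ¬¬p3 ∧ ¬¬p2   [De Morgan]
= p3 ∧ ¬¬p2   [double negation]
= p3 ∧ p2   [double negation]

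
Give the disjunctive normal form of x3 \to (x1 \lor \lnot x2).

x3 \to (x1 \lor \lnot x2)
≡ \lnot x3 \lor x1 \lor \lnot x2   (eliminate \to)

\lnot x3 \lor x1 \lor \lnot x2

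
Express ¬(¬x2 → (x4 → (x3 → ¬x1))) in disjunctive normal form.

¬(¬x2 → (x4 → (x3 → ¬x1)))
⇔ ¬(¬¬x2 ∨ (x4 → (x3 → ¬x1)))   (eliminate →)
⇔ ¬(¬¬x2 ∨ ¬x4 ∨ (x3 → ¬x1))   (eliminate →)
⇔ ¬(¬¬x2 ∨ ¬x4 ∨ ¬x3 ∨ ¬x1)   (eliminate →)
⇔ ¬¬¬x2 ∧ ¬¬x4 ∧ ¬¬x3 ∧ ¬¬x1   (De Morgan)
⇔ ¬x2 ∧ ¬¬x4 ∧ ¬¬x3 ∧ ¬¬x1   (double negation)
⇔ ¬x2 ∧ x4 ∧ ¬¬x3 ∧ ¬¬x1   (double negation)
⇔ ¬x2 ∧ x4 ∧ x3 ∧ ¬¬x1   (double negation)
⇔ ¬x2 ∧ x4 ∧ x3 ∧ x1   (double negation)

¬x2 ∧ x4 ∧ x3 ∧ x1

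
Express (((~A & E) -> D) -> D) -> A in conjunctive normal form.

(((~A & E) -> D) -> D) -> A
= ~(((~A & E) -> D) -> D) | A   [eliminate ->]
= ~(~((~A & E) -> D) | D) | A   [eliminate ->]
= ~(~(~(~A & E) | D) | D) | A   [eliminate ->]
= (~~(~(~A & E) | D) & ~D) | A   [De Morgan]
= ((~(~A & E) | D) & ~D) | A   [double negation]
= ((~~A | ~E | D) & ~D) | A   [De Morgan]
= ((A | ~E | D) & ~D) | A   [double negation]
= (A | ~E | D | A) & (~D | A)   [distribute | over &]
= (A | ~E | D) & (~D | A)   [simplify]

(A | ~E | D) & (~D | A)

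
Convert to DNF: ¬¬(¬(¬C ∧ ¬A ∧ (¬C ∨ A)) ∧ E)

(C ∧ E) ∨ (A ∧ E)

¬¬(¬(¬C ∧ ¬A ∧ (¬C ∨ A)) ∧ E)
⇔ ¬(¬C ∧ ¬A ∧ (¬C ∨ A)) ∧ E   [double negation]
⇔ (¬¬C ∨ ¬¬A ∨ ¬(¬C ∨ A)) ∧ E   [De Morgan]
⇔ (C ∨ ¬¬A ∨ ¬(¬C ∨ A)) ∧ E   [double negation]
⇔ (C ∨ A ∨ ¬(¬C ∨ A)) ∧ E   [double negation]
⇔ (C ∨ A ∨ (¬¬C ∧ ¬A)) ∧ E   [De Morgan]
⇔ (C ∨ A ∨ (C ∧ ¬A)) ∧ E   [double negation]
⇔ (C ∧ E) ∨ (A ∧ E) ∨ (C ∧ ¬A ∧ E)   [distribute ∧ over ∨]
⇔ (C ∧ E) ∨ (A ∧ E)   [simplify]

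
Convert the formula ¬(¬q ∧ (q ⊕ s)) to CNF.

¬(¬q ∧ (q ⊕ s))
⇔ ¬(¬q ∧ (q ∨ s) ∧ ¬(q ∧ s))
⇔ ¬¬q ∨ ¬(q ∨ s) ∨ ¬¬(q ∧ s)
⇔ q ∨ ¬(q ∨ s) ∨ ¬¬(q ∧ s)
⇔ q ∨ (¬q ∧ ¬s) ∨ ¬¬(q ∧ s)
⇔ q ∨ (¬q ∧ ¬s) ∨ (q ∧ s)
⇔ (q ∨ ¬q ∨ q) ∧ (q ∨ ¬q ∨ s) ∧ (q ∨ ¬s ∨ q) ∧ (q ∨ ¬s ∨ s)
⇔ q ∨ ¬s

q ∨ ¬s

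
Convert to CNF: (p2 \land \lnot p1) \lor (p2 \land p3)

p2 \land (\lnot p1 \lor p3)

(p2 \land \lnot p1) \lor (p2 \land p3)
≡ (p2 \lor p2) \land (p2 \lor p3) \land (\lnot p1 \lor p2) \land (\lnot p1 \lor p3)   — distribute \lor over \land
≡ p2 \land (\lnot p1 \lor p3)   — simplify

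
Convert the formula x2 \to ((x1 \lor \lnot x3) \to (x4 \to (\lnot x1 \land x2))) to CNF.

x2 \to ((x1 \lor \lnot x3) \to (x4 \to (\lnot x1 \land x2)))
⇔ \lnot x2 \lor ((x1 \lor \lnot x3) \to (x4 \to (\lnot x1 \land x2)))
⇔ \lnot x2 \lor \lnot (x1 \lor \lnot x3) \lor (x4 \to (\lnot x1 \land x2))
⇔ \lnot x2 \lor \lnot (x1 \lor \lnot x3) \lor \lnot x4 \lor (\lnot x1 \land x2)
⇔ \lnot x2 \lor (\lnot x1 \land \lnot \lnot x3) \lor \lnot x4 \lor (\lnot x1 \land x2)
⇔ \lnot x2 \lor (\lnot x1 \land x3) \lor \lnot x4 \lor (\lnot x1 \land x2)
⇔ (\lnot x2 \lor \lnot x1 \lor \lnot x4 \lor \lnot x1) \land (\lnot x2 \lor \lnot x1 \lor \lnot x4 \lor x2) \land (\lnot x2 \lor x3 \lor \lnot x4 \lor \lnot x1) \land (\lnot x2 \lor x3 \lor \lnot x4 \lor x2)
⇔ \lnot x2 \lor \lnot x1 \lor \lnot x4

\lnot x2 \lor \lnot x1 \lor \lnot x4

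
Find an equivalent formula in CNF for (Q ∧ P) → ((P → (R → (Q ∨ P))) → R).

¬Q ∨ ¬P ∨ R

(Q ∧ P) → ((P → (R → (Q ∨ P))) → R)
⇔ ¬(Q ∧ P) ∨ ((P → (R → (Q ∨ P))) → R)   [eliminate →]
⇔ ¬(Q ∧ P) ∨ ¬(P → (R → (Q ∨ P))) ∨ R   [eliminate →]
⇔ ¬(Q ∧ P) ∨ ¬(¬P ∨ (R → (Q ∨ P))) ∨ R   [eliminate →]
⇔ ¬(Q ∧ P) ∨ ¬(¬P ∨ ¬R ∨ Q ∨ P) ∨ R   [eliminate →]
⇔ ¬Q ∨ ¬P ∨ ¬(¬P ∨ ¬R ∨ Q ∨ P) ∨ R   [De Morgan]
⇔ ¬Q ∨ ¬P ∨ (¬¬P ∧ ¬¬R ∧ ¬Q ∧ ¬P) ∨ R   [De Morgan]
⇔ ¬Q ∨ ¬P ∨ (P ∧ ¬¬R ∧ ¬Q ∧ ¬P) ∨ R   [double negation]
⇔ ¬Q ∨ ¬P ∨ (P ∧ R ∧ ¬Q ∧ ¬P) ∨ R   [double negation]
⇔ (¬Q ∨ ¬P ∨ P ∨ R) ∧ (¬Q ∨ ¬P ∨ R ∨ R) ∧ (¬Q ∨ ¬P ∨ ¬Q ∨ R) ∧ (¬Q ∨ ¬P ∨ ¬P ∨ R)   [distribute ∨ over ∧]
⇔ ¬Q ∨ ¬P ∨ R   [simplify]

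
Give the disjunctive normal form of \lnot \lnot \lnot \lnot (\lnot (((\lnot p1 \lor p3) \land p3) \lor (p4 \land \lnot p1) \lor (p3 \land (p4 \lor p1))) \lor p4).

\lnot \lnot \lnot \lnot (\lnot (((\lnot p1 \lor p3) \land p3) \lor (p4 \land \lnot p1) \lor (p3 \land (p4 \lor p1))) \lor p4)
= \lnot \lnot (\lnot (((\lnot p1 \lor p3) \land p3) \lor (p4 \land \lnot p1) \lor (p3 \land (p4 \lor p1))) \lor p4)   (double negation)
= \lnot (((\lnot p1 \lor p3) \land p3) \lor (p4 \land \lnot p1) \lor (p3 \land (p4 \lor p1))) \lor p4   (double negation)
= (\lnot ((\lnot p1 \lor p3) \land p3) \land \lnot (p4 \land \lnot p1) \land \lnot (p3 \land (p4 \lor p1))) \lor p4   (De Morgan)
= ((\lnot (\lnot p1 \lor p3) \lor \lnot p3) \land \lnot (p4 \land \lnot p1) \land \lnot (p3 \land (p4 \lor p1))) \lor p4   (De Morgan)
= (((\lnot \lnot p1 \land \lnot p3) \lor \lnot p3) \land \lnot (p4 \land \lnot p1) \land \lnot (p3 \land (p4 \lor p1))) \lor p4   (De Morgan)
= (((p1 \land \lnot p3) \lor \lnot p3) \land \lnot (p4 \land \lnot p1) \land \lnot (p3 \land (p4 \lor p1))) \lor p4   (double negation)
= (((p1 \land \lnot p3) \lor \lnot p3) \land (\lnot p4 \lor \lnot \lnot p1) \land \lnot (p3 \land (p4 \lor p1))) \lor p4   (De Morgan)
= (((p1 \land \lnot p3) \lor \lnot p3) \land (\lnot p4 \lor p1) \land \lnot (p3 \land (p4 \lor p1))) \lor p4   (double negation)
= (((p1 \land \lnot p3) \lor \lnot p3) \land (\lnot p4 \lor p1) \land (\lnot p3 \lor \lnot (p4 \lor p1))) \lor p4   (De Morgan)
= (((p1 \land \lnot p3) \lor \lnot p3) \land (\lnot p4 \lor p1) \land (\lnot p3 \lor (\lnot p4 \land \lnot p1))) \lor p4   (De Morgan)
= (p1 \land \lnot p3 \land \lnot p4 \land \lnot p3) \lor (p1 \land \lnot p3 \land \lnot p4 \land \lnot p4 \land \lnot p1) \lor (p1 \land \lnot p3 \land p1 \land \lnot p3) \lor (p1 \land \lnot p3 \land p1 \land \lnot p4 \land \lnot p1) \lor (\lnot p3 \land \lnot p4 \land \lnot p3) \lor (\lnot p3 \land \lnot p4 \land \lnot p4 \land \lnot p1) \lor (\lnot p3 \land p1 \land \lnot p3) \lor (\lnot p3 \land p1 \land \lnot p4 \land \lnot p1) \lor p4   (distribute \land over \lor)
= (p1 \land \lnot p3) \lor (\lnot p3 \land \lnot p4) \lor p4   (simplify)

(p1 \land \lnot p3) \lor (\lnot p3 \land \lnot p4) \lor p4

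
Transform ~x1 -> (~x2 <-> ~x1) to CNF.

x1 | ~x2

~x1 -> (~x2 <-> ~x1)
= ~~x1 | (~x2 <-> ~x1)   [eliminate ->]
= ~~x1 | ((~x2 -> ~x1) & (~x1 -> ~x2))   [eliminate <->]
= ~~x1 | ((~~x2 | ~x1) & (~x1 -> ~x2))   [eliminate ->]
= ~~x1 | ((~~x2 | ~x1) & (~~x1 | ~x2))   [eliminate ->]
= x1 | ((~~x2 | ~x1) & (~~x1 | ~x2))   [double negation]
= x1 | ((x2 | ~x1) & (~~x1 | ~x2))   [double negation]
= x1 | ((x2 | ~x1) & (x1 | ~x2))   [double negation]
= (x1 | x2 | ~x1) & (x1 | x1 | ~x2)   [distribute | over &]
= x1 | ~x2   [simplify]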